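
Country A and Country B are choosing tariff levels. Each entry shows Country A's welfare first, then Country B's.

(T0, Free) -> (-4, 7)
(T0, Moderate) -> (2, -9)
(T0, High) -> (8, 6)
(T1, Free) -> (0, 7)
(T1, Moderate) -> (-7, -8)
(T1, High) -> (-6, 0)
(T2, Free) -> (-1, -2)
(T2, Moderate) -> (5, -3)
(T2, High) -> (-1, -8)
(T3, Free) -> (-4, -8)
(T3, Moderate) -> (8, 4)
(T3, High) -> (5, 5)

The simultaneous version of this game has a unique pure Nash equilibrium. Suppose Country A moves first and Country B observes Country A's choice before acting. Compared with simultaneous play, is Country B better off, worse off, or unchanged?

Backward induction with Country A moving first.
- T0: BR = Free, leader payoff -4.
- T1: BR = Free, leader payoff 0.
- T2: BR = Free, leader payoff -1.
- T3: BR = High, leader payoff 5.
Maximizing over -4, 0, -1, 5, Country A chooses T3. Subgame-perfect outcome: (T3, High) with payoffs (5, 5).
For the simultaneous game, intersect best replies.
Country A's best replies: Free→T1; Moderate→T3; High→T0.
Country B's best replies: T0→Free; T1→Free; T2→Free; T3→High.
The unique mutual best reply is (T1, Free), giving (0, 7).
Country B earns 5 sequentially versus 7 at the Nash outcome: worse off.

worse off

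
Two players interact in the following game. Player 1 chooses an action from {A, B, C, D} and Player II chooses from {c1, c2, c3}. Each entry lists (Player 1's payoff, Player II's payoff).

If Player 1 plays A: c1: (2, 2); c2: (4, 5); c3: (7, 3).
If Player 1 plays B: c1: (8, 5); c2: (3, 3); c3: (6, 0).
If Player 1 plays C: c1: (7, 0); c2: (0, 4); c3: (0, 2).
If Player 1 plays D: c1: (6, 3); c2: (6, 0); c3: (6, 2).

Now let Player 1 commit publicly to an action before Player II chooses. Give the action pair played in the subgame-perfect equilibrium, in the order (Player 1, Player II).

(B, c1)

Solve by backward induction (Player 1 leads).
- A: Player II compares 2, 5, 3 and picks c2; Player 1 would get 4.
- B: Player II compares 5, 3, 0 and picks c1; Player 1 would get 8.
- C: Player II compares 0, 4, 2 and picks c2; Player 1 would get 0.
- D: Player II compares 3, 0, 2 and picks c1; Player 1 would get 6.
Maximizing over 4, 8, 0, 6, Player 1 chooses B. Subgame-perfect outcome: (B, c1) with payoffs (8, 5).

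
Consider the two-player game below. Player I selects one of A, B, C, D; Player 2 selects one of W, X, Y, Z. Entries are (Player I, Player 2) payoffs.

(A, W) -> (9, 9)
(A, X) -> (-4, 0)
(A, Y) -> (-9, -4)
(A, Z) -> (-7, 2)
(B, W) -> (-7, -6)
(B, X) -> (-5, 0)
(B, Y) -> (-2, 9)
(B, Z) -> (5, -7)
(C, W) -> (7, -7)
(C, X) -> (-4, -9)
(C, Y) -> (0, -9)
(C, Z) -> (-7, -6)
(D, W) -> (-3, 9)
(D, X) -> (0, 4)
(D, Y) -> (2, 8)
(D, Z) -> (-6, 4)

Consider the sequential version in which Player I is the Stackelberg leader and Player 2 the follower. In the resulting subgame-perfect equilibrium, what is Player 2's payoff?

Work backward from Player 2's decision.
- A → Player 2 plays W (best of 9, 0, -4, 2); Player I gets 9.
- B → Player 2 plays Y (best of -6, 0, 9, -7); Player I gets -2.
- C → Player 2 plays Z (best of -7, -9, -9, -6); Player I gets -7.
- D → Player 2 plays W (best of 9, 4, 8, 4); Player I gets -3.
Among 9, -2, -7, -3, the best is 9 at A. Subgame-perfect outcome: (A, W) with payoffs (9, 9).

9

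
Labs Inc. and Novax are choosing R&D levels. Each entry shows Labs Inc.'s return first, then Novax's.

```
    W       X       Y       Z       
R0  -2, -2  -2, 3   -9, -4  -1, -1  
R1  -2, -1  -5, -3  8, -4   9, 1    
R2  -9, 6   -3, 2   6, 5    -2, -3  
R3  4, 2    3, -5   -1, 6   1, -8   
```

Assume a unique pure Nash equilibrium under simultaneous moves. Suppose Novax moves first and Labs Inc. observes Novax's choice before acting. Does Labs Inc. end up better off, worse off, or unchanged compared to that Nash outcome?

worse off

Labs Inc. best-responds to each possible Novax move:
- W: BR = R3, leader payoff 2.
- X: BR = R3, leader payoff -5.
- Y: BR = R1, leader payoff -4.
- Z: BR = R1, leader payoff 1.
Novax's induced payoffs are 2, -5, -4, 1, so Novax commits to W. Subgame-perfect outcome: (R3, W) with payoffs (4, 2).
Now find the simultaneous Nash equilibrium.
Labs Inc.'s best replies: W→R3; X→R3; Y→R1; Z→R1.
Novax's best replies: R0→X; R1→Z; R2→W; R3→Y.
Only (R1, Z) has each player best-responding; Nash payoffs (9, 1).
Labs Inc. earns 4 sequentially versus 9 at the Nash outcome: worse off.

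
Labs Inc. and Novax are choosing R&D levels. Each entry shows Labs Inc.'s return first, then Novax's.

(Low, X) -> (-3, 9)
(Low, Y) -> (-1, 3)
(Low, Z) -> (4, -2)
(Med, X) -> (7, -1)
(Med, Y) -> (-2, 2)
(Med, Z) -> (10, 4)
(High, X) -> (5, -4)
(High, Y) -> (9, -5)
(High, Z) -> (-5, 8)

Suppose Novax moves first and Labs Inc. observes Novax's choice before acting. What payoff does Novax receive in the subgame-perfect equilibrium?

Labs Inc. best-responds to each possible Novax move:
- X: Labs Inc. compares -3, 7, 5 and picks Med; Novax would get -1.
- Y: Labs Inc. compares -1, -2, 9 and picks High; Novax would get -5.
- Z: Labs Inc. compares 4, 10, -5 and picks Med; Novax would get 4.
Novax's induced payoffs are -1, -5, 4, so Novax commits to Z. Subgame-perfect outcome: (Med, Z) with payoffs (10, 4).

4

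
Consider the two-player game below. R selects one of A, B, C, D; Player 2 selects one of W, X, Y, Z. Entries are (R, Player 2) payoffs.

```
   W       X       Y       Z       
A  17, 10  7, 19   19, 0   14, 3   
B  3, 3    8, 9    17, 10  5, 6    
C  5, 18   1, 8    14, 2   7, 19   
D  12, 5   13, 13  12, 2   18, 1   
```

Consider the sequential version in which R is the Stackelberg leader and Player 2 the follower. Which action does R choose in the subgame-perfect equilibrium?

Solve by backward induction (R leads).
- A → Player 2 plays X (best of 10, 19, 0, 3); R gets 7.
- B → Player 2 plays Y (best of 3, 9, 10, 6); R gets 17.
- C → Player 2 plays Z (best of 18, 8, 2, 19); R gets 7.
- D → Player 2 plays X (best of 5, 13, 2, 1); R gets 13.
R's induced payoffs are 7, 17, 7, 13, so R commits to B. Subgame-perfect outcome: (B, Y) with payoffs (17, 10).

B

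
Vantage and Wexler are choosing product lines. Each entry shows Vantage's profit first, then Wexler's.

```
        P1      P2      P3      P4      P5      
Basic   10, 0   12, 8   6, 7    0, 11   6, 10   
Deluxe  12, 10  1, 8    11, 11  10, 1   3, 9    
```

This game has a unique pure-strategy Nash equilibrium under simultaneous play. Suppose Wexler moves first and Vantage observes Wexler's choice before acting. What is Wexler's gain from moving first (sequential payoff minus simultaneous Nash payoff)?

0

Solve by backward induction (Wexler leads).
- P1 → Vantage plays Deluxe (best of 10, 12); Wexler gets 10.
- P2 → Vantage plays Basic (best of 12, 1); Wexler gets 8.
- P3 → Vantage plays Deluxe (best of 6, 11); Wexler gets 11.
- P4 → Vantage plays Deluxe (best of 0, 10); Wexler gets 1.
- P5 → Vantage plays Basic (best of 6, 3); Wexler gets 10.
Maximizing over 10, 8, 11, 1, 10, Wexler chooses P3. Subgame-perfect outcome: (Deluxe, P3) with payoffs (11, 11).
For the simultaneous game, intersect best replies.
Vantage's best replies: P1→Deluxe; P2→Basic; P3→Deluxe; P4→Deluxe; P5→Basic.
Wexler's best replies: Basic→P4; Deluxe→P3.
The unique mutual best reply is (Deluxe, P3), giving (11, 11).
Wexler's commitment gain: 11 − 11 = 0.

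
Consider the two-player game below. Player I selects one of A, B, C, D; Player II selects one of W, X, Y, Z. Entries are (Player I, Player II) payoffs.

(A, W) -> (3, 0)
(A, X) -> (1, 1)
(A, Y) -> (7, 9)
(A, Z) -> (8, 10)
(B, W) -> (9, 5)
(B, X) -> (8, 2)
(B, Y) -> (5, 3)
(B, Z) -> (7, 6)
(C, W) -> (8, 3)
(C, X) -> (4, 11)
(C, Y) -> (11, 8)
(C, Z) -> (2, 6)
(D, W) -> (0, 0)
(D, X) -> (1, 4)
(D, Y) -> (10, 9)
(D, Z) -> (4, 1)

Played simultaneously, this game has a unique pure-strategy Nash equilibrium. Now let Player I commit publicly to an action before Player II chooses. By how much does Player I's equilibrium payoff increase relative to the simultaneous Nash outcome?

Backward induction with Player I moving first.
- A → Player II plays Z (best of 0, 1, 9, 10); Player I gets 8.
- B → Player II plays Z (best of 5, 2, 3, 6); Player I gets 7.
- C → Player II plays X (best of 3, 11, 8, 6); Player I gets 4.
- D → Player II plays Y (best of 0, 4, 9, 1); Player I gets 10.
Maximizing over 8, 7, 4, 10, Player I chooses D. Subgame-perfect outcome: (D, Y) with payoffs (10, 9).
Under simultaneous play:
Player I's best replies: W→B; X→B; Y→C; Z→A.
Player II's best replies: A→Z; B→Z; C→X; D→Y.
The unique mutual best reply is (A, Z), giving (8, 10).
Player I's commitment gain: 10 − 8 = 2.

2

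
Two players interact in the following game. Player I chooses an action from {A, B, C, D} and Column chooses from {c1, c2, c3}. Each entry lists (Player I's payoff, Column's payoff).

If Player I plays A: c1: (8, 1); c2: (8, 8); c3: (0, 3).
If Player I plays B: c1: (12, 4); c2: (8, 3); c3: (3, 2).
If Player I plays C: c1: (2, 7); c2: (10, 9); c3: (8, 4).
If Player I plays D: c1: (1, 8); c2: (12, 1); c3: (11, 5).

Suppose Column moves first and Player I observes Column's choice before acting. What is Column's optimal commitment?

c3

Backward induction with Column moving first.
- c1: Player I compares 8, 12, 2, 1 and picks B; Column would get 4.
- c2: Player I compares 8, 8, 10, 12 and picks D; Column would get 1.
- c3: Player I compares 0, 3, 8, 11 and picks D; Column would get 5.
Column's induced payoffs are 4, 1, 5, so Column commits to c3. Subgame-perfect outcome: (D, c3) with payoffs (11, 5).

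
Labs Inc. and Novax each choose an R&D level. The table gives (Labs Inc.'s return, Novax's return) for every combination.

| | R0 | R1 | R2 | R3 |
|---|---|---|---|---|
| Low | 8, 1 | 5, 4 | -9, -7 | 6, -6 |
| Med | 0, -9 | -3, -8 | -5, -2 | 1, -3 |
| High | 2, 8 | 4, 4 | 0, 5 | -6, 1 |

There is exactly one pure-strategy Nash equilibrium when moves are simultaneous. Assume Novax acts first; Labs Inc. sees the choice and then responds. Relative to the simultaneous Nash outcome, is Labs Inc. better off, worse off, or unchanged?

Backward induction with Novax moving first.
- R0: Labs Inc. compares 8, 0, 2 and picks Low; Novax would get 1.
- R1: Labs Inc. compares 5, -3, 4 and picks Low; Novax would get 4.
- R2: Labs Inc. compares -9, -5, 0 and picks High; Novax would get 5.
- R3: Labs Inc. compares 6, 1, -6 and picks Low; Novax would get -6.
Novax's induced payoffs are 1, 4, 5, -6, so Novax commits to R2. Subgame-perfect outcome: (High, R2) with payoffs (0, 5).
For the simultaneous game, intersect best replies.
Labs Inc.'s best replies: R0→Low; R1→Low; R2→High; R3→Low.
Novax's best replies: Low→R1; Med→R2; High→R0.
The unique mutual best reply is (Low, R1), giving (5, 4).
Labs Inc. earns 0 sequentially versus 5 at the Nash outcome: worse off.

worse off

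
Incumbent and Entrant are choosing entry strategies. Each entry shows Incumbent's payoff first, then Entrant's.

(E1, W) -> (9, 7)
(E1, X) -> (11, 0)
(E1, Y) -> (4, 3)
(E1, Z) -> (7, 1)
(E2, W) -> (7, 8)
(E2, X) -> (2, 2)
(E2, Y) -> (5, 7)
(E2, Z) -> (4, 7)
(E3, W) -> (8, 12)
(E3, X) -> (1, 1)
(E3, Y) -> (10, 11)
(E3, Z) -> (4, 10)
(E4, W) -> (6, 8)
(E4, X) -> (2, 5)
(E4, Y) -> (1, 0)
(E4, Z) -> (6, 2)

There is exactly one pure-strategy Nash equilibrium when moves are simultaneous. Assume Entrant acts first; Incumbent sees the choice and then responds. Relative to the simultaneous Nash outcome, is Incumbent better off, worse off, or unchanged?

better off

Work backward from Incumbent's decision.
- W: Incumbent compares 9, 7, 8, 6 and picks E1; Entrant would get 7.
- X: Incumbent compares 11, 2, 1, 2 and picks E1; Entrant would get 0.
- Y: Incumbent compares 4, 5, 10, 1 and picks E3; Entrant would get 11.
- Z: Incumbent compares 7, 4, 4, 6 and picks E1; Entrant would get 1.
Maximizing over 7, 0, 11, 1, Entrant chooses Y. Subgame-perfect outcome: (E3, Y) with payoffs (10, 11).
For the simultaneous game, intersect best replies.
Incumbent's best replies: W→E1; X→E1; Y→E3; Z→E1.
Entrant's best replies: E1→W; E2→W; E3→W; E4→W.
The unique mutual best reply is (E1, W), giving (9, 7).
Incumbent earns 10 sequentially versus 9 at the Nash outcome: better off.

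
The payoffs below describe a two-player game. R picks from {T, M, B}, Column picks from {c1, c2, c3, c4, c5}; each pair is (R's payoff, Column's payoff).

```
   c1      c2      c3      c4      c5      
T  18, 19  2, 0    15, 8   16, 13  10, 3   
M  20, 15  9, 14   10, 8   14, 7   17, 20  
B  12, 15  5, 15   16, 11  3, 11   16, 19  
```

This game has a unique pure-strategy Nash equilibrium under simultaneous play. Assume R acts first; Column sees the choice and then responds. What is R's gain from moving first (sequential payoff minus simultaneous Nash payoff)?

Column best-responds to each possible R move:
- T: Column compares 19, 0, 8, 13, 3 and picks c1; R would get 18.
- M: Column compares 15, 14, 8, 7, 20 and picks c5; R would get 17.
- B: Column compares 15, 15, 11, 11, 19 and picks c5; R would get 16.
R's induced payoffs are 18, 17, 16, so R commits to T. Subgame-perfect outcome: (T, c1) with payoffs (18, 19).
For the simultaneous game, intersect best replies.
R's best replies: c1→M; c2→M; c3→B; c4→T; c5→M.
Column's best replies: T→c1; M→c5; B→c5.
Only (M, c5) has each player best-responding; Nash payoffs (17, 20).
R's commitment gain: 18 − 17 = 1.

1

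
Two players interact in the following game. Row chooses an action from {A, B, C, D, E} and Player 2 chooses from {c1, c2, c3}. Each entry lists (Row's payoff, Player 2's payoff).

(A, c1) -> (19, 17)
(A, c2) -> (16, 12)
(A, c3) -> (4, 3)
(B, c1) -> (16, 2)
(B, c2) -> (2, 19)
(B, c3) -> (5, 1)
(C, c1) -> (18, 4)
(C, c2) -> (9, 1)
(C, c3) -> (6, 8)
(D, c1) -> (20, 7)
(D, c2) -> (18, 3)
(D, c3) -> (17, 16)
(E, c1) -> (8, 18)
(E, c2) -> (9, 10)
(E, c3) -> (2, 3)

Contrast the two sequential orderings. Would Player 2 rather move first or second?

second

If Row leads: Player 2's best replies are A→c1, B→c2, C→c3, D→c3, E→c1; Row's induced payoffs 19, 2, 6, 17, 8; outcome (A, c1), payoffs (19, 17).
If Player 2 leads: Row's best replies are c1→D, c2→D, c3→D; Player 2's induced payoffs 7, 3, 16; outcome (D, c3), payoffs (17, 16).
Player 2 gets 16 moving first and 17 moving second, so Player 2 prefers to move second.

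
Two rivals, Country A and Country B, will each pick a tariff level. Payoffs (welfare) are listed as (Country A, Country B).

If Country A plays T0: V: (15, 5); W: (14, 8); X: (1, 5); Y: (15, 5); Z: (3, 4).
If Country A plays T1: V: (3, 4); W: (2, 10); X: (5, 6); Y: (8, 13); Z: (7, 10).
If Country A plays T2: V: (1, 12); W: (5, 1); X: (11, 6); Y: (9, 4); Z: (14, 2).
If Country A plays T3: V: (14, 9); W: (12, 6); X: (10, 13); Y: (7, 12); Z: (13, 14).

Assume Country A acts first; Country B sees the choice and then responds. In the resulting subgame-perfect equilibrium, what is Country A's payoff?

14

Solve by backward induction (Country A leads).
- T0 → Country B plays W (best of 5, 8, 5, 5, 4); Country A gets 14.
- T1 → Country B plays Y (best of 4, 10, 6, 13, 10); Country A gets 8.
- T2 → Country B plays V (best of 12, 1, 6, 4, 2); Country A gets 1.
- T3 → Country B plays Z (best of 9, 6, 13, 12, 14); Country A gets 13.
Among 14, 8, 1, 13, the best is 14 at T0. Subgame-perfect outcome: (T0, W) with payoffs (14, 8).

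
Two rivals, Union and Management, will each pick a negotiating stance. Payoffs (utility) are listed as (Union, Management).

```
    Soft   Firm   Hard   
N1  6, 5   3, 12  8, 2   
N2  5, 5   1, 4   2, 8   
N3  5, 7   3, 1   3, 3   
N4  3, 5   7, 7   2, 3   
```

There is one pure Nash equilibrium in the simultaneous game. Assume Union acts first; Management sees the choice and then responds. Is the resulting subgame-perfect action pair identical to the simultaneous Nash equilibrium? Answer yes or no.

yes

Backward induction with Union moving first.
- N1 → Management plays Firm (best of 5, 12, 2); Union gets 3.
- N2 → Management plays Hard (best of 5, 4, 8); Union gets 2.
- N3 → Management plays Soft (best of 7, 1, 3); Union gets 5.
- N4 → Management plays Firm (best of 5, 7, 3); Union gets 7.
Maximizing over 3, 2, 5, 7, Union chooses N4. Subgame-perfect outcome: (N4, Firm) with payoffs (7, 7).
For the simultaneous game, intersect best replies.
Union's best replies: Soft→N1; Firm→N4; Hard→N1.
Management's best replies: N1→Firm; N2→Hard; N3→Soft; N4→Firm.
The unique mutual best reply is (N4, Firm), giving (7, 7).
Sequential outcome (N4, Firm) coincides with the Nash profile (N4, Firm).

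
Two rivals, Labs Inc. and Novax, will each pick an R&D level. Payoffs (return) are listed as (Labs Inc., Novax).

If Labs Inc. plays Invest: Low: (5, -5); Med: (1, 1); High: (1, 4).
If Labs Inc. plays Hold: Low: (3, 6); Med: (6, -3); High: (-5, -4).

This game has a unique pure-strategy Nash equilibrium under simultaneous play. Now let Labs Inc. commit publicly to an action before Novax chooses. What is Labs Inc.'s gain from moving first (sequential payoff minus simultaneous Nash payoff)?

2

Work backward from Novax's decision.
- Invest → Novax plays High (best of -5, 1, 4); Labs Inc. gets 1.
- Hold → Novax plays Low (best of 6, -3, -4); Labs Inc. gets 3.
Maximizing over 1, 3, Labs Inc. chooses Hold. Subgame-perfect outcome: (Hold, Low) with payoffs (3, 6).
Under simultaneous play:
Labs Inc.'s best replies: Low→Invest; Med→Hold; High→Invest.
Novax's best replies: Invest→High; Hold→Low.
Only (Invest, High) has each player best-responding; Nash payoffs (1, 4).
Labs Inc.'s commitment gain: 3 − 1 = 2.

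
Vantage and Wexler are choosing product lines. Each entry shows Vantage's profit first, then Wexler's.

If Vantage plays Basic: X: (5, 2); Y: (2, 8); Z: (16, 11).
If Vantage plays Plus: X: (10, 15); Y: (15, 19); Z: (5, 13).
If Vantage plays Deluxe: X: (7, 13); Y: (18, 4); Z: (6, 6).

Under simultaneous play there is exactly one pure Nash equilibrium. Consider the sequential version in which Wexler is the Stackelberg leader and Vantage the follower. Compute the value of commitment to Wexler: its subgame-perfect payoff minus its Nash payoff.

4

Vantage best-responds to each possible Wexler move:
- X: BR = Plus, leader payoff 15.
- Y: BR = Deluxe, leader payoff 4.
- Z: BR = Basic, leader payoff 11.
Maximizing over 15, 4, 11, Wexler chooses X. Subgame-perfect outcome: (Plus, X) with payoffs (10, 15).
Now find the simultaneous Nash equilibrium.
Vantage's best replies: X→Plus; Y→Deluxe; Z→Basic.
Wexler's best replies: Basic→Z; Plus→Y; Deluxe→X.
The unique mutual best reply is (Basic, Z), giving (16, 11).
Wexler's commitment gain: 15 − 11 = 4.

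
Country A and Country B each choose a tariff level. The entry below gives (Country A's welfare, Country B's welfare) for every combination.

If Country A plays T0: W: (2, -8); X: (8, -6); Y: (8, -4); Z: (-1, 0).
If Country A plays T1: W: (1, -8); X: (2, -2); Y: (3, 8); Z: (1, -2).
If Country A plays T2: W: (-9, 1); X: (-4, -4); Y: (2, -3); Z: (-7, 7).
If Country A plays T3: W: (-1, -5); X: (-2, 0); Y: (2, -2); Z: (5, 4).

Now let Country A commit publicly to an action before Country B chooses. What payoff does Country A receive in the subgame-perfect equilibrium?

Solve by backward induction (Country A leads).
- T0: BR = Z, leader payoff -1.
- T1: BR = Y, leader payoff 3.
- T2: BR = Z, leader payoff -7.
- T3: BR = Z, leader payoff 5.
Maximizing over -1, 3, -7, 5, Country A chooses T3. Subgame-perfect outcome: (T3, Z) with payoffs (5, 4).

5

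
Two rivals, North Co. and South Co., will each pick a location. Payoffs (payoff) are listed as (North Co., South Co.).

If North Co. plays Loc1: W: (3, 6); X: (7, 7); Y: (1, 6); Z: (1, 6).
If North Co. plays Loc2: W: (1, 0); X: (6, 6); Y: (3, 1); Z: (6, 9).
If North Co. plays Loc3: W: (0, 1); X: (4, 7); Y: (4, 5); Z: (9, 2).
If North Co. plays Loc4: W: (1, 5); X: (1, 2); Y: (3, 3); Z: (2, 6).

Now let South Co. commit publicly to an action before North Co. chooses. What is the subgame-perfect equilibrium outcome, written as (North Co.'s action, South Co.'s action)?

Backward induction with South Co. moving first.
- W: North Co. compares 3, 1, 0, 1 and picks Loc1; South Co. would get 6.
- X: North Co. compares 7, 6, 4, 1 and picks Loc1; South Co. would get 7.
- Y: North Co. compares 1, 3, 4, 3 and picks Loc3; South Co. would get 5.
- Z: North Co. compares 1, 6, 9, 2 and picks Loc3; South Co. would get 2.
Maximizing over 6, 7, 5, 2, South Co. chooses X. Subgame-perfect outcome: (Loc1, X) with payoffs (7, 7).

(Loc1, X)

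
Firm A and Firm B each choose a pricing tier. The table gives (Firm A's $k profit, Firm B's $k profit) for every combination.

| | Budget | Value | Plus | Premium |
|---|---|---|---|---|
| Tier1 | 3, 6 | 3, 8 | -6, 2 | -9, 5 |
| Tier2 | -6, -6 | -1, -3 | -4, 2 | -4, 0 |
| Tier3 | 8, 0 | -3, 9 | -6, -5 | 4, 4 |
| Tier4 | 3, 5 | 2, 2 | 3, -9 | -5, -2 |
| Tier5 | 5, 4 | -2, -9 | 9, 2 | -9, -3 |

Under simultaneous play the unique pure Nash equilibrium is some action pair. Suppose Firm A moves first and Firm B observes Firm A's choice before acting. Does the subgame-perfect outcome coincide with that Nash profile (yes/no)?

no

Work backward from Firm B's decision.
- Tier1: Firm B compares 6, 8, 2, 5 and picks Value; Firm A would get 3.
- Tier2: Firm B compares -6, -3, 2, 0 and picks Plus; Firm A would get -4.
- Tier3: Firm B compares 0, 9, -5, 4 and picks Value; Firm A would get -3.
- Tier4: Firm B compares 5, 2, -9, -2 and picks Budget; Firm A would get 3.
- Tier5: Firm B compares 4, -9, 2, -3 and picks Budget; Firm A would get 5.
Firm A's induced payoffs are 3, -4, -3, 3, 5, so Firm A commits to Tier5. Subgame-perfect outcome: (Tier5, Budget) with payoffs (5, 4).
For the simultaneous game, intersect best replies.
Firm A's best replies: Budget→Tier3; Value→Tier1; Plus→Tier5; Premium→Tier3.
Firm B's best replies: Tier1→Value; Tier2→Plus; Tier3→Value; Tier4→Budget; Tier5→Budget.
The unique mutual best reply is (Tier1, Value), giving (3, 8).
Sequential outcome (Tier5, Budget) differs from the Nash profile (Tier1, Value).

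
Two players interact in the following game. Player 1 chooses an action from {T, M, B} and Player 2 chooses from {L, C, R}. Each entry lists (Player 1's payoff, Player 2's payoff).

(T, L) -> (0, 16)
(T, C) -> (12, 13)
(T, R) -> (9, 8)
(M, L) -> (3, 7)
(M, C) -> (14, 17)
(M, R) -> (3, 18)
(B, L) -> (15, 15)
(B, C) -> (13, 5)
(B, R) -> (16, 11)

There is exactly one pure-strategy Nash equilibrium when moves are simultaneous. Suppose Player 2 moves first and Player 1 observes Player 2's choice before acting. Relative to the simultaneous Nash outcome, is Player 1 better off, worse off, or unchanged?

Backward induction with Player 2 moving first.
- L → Player 1 plays B (best of 0, 3, 15); Player 2 gets 15.
- C → Player 1 plays M (best of 12, 14, 13); Player 2 gets 17.
- R → Player 1 plays B (best of 9, 3, 16); Player 2 gets 11.
Among 15, 17, 11, the best is 17 at C. Subgame-perfect outcome: (M, C) with payoffs (14, 17).
Now find the simultaneous Nash equilibrium.
Player 1's best replies: L→B; C→M; R→B.
Player 2's best replies: T→L; M→R; B→L.
The unique mutual best reply is (B, L), giving (15, 15).
Player 1 earns 14 sequentially versus 15 at the Nash outcome: worse off.

worse off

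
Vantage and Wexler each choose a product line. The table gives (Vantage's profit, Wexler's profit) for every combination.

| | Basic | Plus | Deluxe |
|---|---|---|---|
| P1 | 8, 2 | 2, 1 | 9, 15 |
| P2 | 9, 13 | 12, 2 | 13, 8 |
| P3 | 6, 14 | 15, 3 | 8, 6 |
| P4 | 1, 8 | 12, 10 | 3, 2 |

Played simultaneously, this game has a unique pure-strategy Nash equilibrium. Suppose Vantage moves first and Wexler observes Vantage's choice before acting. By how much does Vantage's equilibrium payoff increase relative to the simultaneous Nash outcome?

Backward induction with Vantage moving first.
- P1 → Wexler plays Deluxe (best of 2, 1, 15); Vantage gets 9.
- P2 → Wexler plays Basic (best of 13, 2, 8); Vantage gets 9.
- P3 → Wexler plays Basic (best of 14, 3, 6); Vantage gets 6.
- P4 → Wexler plays Plus (best of 8, 10, 2); Vantage gets 12.
Maximizing over 9, 9, 6, 12, Vantage chooses P4. Subgame-perfect outcome: (P4, Plus) with payoffs (12, 10).
For the simultaneous game, intersect best replies.
Vantage's best replies: Basic→P2; Plus→P3; Deluxe→P2.
Wexler's best replies: P1→Deluxe; P2→Basic; P3→Basic; P4→Plus.
The unique mutual best reply is (P2, Basic), giving (9, 13).
Vantage's commitment gain: 12 − 9 = 3.

3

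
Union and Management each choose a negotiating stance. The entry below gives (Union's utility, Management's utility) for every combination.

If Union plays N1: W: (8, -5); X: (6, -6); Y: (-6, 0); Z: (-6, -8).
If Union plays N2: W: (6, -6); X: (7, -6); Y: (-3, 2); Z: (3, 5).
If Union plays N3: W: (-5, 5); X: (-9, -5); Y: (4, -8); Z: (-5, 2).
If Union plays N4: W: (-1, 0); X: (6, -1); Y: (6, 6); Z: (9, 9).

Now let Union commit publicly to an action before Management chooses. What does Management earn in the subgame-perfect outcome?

Work backward from Management's decision.
- N1: Management compares -5, -6, 0, -8 and picks Y; Union would get -6.
- N2: Management compares -6, -6, 2, 5 and picks Z; Union would get 3.
- N3: Management compares 5, -5, -8, 2 and picks W; Union would get -5.
- N4: Management compares 0, -1, 6, 9 and picks Z; Union would get 9.
Union's induced payoffs are -6, 3, -5, 9, so Union commits to N4. Subgame-perfect outcome: (N4, Z) with payoffs (9, 9).

9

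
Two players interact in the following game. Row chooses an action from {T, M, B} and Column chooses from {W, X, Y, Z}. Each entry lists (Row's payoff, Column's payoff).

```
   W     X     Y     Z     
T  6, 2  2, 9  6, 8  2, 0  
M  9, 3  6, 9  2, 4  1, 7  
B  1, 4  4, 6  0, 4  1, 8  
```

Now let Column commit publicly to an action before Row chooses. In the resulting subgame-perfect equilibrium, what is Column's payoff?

9

Solve by backward induction (Column leads).
- W → Row plays M (best of 6, 9, 1); Column gets 3.
- X → Row plays M (best of 2, 6, 4); Column gets 9.
- Y → Row plays T (best of 6, 2, 0); Column gets 8.
- Z → Row plays T (best of 2, 1, 1); Column gets 0.
Maximizing over 3, 9, 8, 0, Column chooses X. Subgame-perfect outcome: (M, X) with payoffs (6, 9).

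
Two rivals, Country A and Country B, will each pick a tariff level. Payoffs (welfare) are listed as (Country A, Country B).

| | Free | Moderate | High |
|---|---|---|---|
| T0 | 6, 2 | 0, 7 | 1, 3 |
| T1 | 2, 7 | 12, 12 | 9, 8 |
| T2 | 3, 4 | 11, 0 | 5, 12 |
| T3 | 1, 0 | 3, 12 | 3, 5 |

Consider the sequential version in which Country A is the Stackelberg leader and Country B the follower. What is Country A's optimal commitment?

Backward induction with Country A moving first.
- T0: Country B compares 2, 7, 3 and picks Moderate; Country A would get 0.
- T1: Country B compares 7, 12, 8 and picks Moderate; Country A would get 12.
- T2: Country B compares 4, 0, 12 and picks High; Country A would get 5.
- T3: Country B compares 0, 12, 5 and picks Moderate; Country A would get 3.
Among 0, 12, 5, 3, the best is 12 at T1. Subgame-perfect outcome: (T1, Moderate) with payoffs (12, 12).

T1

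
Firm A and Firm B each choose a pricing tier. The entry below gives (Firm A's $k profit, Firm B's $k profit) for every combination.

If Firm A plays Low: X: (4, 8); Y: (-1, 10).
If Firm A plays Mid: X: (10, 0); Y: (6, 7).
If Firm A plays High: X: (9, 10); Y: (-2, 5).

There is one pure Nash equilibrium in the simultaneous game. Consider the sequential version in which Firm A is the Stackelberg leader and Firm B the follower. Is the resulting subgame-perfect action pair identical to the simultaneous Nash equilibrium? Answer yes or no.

Solve by backward induction (Firm A leads).
- Low: Firm B compares 8, 10 and picks Y; Firm A would get -1.
- Mid: Firm B compares 0, 7 and picks Y; Firm A would get 6.
- High: Firm B compares 10, 5 and picks X; Firm A would get 9.
Maximizing over -1, 6, 9, Firm A chooses High. Subgame-perfect outcome: (High, X) with payoffs (9, 10).
For the simultaneous game, intersect best replies.
Firm A's best replies: X→Mid; Y→Mid.
Firm B's best replies: Low→Y; Mid→Y; High→X.
Only (Mid, Y) has each player best-responding; Nash payoffs (6, 7).
Sequential outcome (High, X) differs from the Nash profile (Mid, Y).

no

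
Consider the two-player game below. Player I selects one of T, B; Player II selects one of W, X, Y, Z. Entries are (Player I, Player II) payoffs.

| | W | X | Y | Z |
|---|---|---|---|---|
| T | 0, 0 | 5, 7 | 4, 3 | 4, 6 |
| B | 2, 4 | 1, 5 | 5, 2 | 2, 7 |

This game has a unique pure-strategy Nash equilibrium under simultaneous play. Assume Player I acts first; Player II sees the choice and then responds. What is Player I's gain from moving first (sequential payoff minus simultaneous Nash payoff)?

Player II best-responds to each possible Player I move:
- T: Player II compares 0, 7, 3, 6 and picks X; Player I would get 5.
- B: Player II compares 4, 5, 2, 7 and picks Z; Player I would get 2.
Player I's induced payoffs are 5, 2, so Player I commits to T. Subgame-perfect outcome: (T, X) with payoffs (5, 7).
Now find the simultaneous Nash equilibrium.
Player I's best replies: W→B; X→T; Y→B; Z→T.
Player II's best replies: T→X; B→Z.
Only (T, X) has each player best-responding; Nash payoffs (5, 7).
Player I's commitment gain: 5 − 5 = 0.

0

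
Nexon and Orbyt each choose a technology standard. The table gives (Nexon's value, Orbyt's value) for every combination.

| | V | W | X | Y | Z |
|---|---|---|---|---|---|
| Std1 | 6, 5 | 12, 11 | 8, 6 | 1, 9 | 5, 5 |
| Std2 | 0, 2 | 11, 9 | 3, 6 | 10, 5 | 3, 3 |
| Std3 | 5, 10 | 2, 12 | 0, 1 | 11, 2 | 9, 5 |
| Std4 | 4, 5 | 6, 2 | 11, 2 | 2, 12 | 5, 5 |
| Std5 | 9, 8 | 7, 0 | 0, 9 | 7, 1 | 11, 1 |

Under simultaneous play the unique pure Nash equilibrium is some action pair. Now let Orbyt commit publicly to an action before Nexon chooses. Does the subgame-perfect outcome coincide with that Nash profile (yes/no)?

Work backward from Nexon's decision.
- V: BR = Std5, leader payoff 8.
- W: BR = Std1, leader payoff 11.
- X: BR = Std4, leader payoff 2.
- Y: BR = Std3, leader payoff 2.
- Z: BR = Std5, leader payoff 1.
Among 8, 11, 2, 2, 1, the best is 11 at W. Subgame-perfect outcome: (Std1, W) with payoffs (12, 11).
Now find the simultaneous Nash equilibrium.
Nexon's best replies: V→Std5; W→Std1; X→Std4; Y→Std3; Z→Std5.
Orbyt's best replies: Std1→W; Std2→W; Std3→W; Std4→Y; Std5→X.
Only (Std1, W) has each player best-responding; Nash payoffs (12, 11).
Sequential outcome (Std1, W) coincides with the Nash profile (Std1, W).

yes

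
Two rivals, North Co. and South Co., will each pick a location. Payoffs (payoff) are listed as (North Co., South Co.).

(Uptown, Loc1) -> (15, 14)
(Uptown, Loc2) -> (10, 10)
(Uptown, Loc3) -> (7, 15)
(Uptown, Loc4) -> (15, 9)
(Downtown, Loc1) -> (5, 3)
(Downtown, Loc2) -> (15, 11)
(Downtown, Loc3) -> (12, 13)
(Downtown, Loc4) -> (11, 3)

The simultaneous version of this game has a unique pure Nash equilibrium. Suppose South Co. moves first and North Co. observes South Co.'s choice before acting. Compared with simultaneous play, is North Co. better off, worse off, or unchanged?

Work backward from North Co.'s decision.
- Loc1 → North Co. plays Uptown (best of 15, 5); South Co. gets 14.
- Loc2 → North Co. plays Downtown (best of 10, 15); South Co. gets 11.
- Loc3 → North Co. plays Downtown (best of 7, 12); South Co. gets 13.
- Loc4 → North Co. plays Uptown (best of 15, 11); South Co. gets 9.
Maximizing over 14, 11, 13, 9, South Co. chooses Loc1. Subgame-perfect outcome: (Uptown, Loc1) with payoffs (15, 14).
Now find the simultaneous Nash equilibrium.
North Co.'s best replies: Loc1→Uptown; Loc2→Downtown; Loc3→Downtown; Loc4→Uptown.
South Co.'s best replies: Uptown→Loc3; Downtown→Loc3.
Only (Downtown, Loc3) has each player best-responding; Nash payoffs (12, 13).
North Co. earns 15 sequentially versus 12 at the Nash outcome: better off.

better off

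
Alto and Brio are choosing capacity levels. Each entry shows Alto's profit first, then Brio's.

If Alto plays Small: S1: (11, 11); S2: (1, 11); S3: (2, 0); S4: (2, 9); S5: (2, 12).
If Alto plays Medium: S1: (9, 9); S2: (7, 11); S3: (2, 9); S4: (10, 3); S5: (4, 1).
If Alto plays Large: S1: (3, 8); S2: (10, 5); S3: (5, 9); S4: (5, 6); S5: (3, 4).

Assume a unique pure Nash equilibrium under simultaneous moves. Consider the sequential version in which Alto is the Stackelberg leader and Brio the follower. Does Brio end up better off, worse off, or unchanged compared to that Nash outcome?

Backward induction with Alto moving first.
- Small: Brio compares 11, 11, 0, 9, 12 and picks S5; Alto would get 2.
- Medium: Brio compares 9, 11, 9, 3, 1 and picks S2; Alto would get 7.
- Large: Brio compares 8, 5, 9, 6, 4 and picks S3; Alto would get 5.
Maximizing over 2, 7, 5, Alto chooses Medium. Subgame-perfect outcome: (Medium, S2) with payoffs (7, 11).
Under simultaneous play:
Alto's best replies: S1→Small; S2→Large; S3→Large; S4→Medium; S5→Medium.
Brio's best replies: Small→S5; Medium→S2; Large→S3.
Only (Large, S3) has each player best-responding; Nash payoffs (5, 9).
Brio earns 11 sequentially versus 9 at the Nash outcome: better off.

better off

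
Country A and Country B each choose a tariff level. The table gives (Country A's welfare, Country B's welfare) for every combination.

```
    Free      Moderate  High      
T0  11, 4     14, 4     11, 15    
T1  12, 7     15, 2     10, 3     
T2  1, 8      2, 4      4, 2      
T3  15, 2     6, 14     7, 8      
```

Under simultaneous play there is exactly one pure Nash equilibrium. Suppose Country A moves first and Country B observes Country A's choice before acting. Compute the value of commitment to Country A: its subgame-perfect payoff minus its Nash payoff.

1

Solve by backward induction (Country A leads).
- T0 → Country B plays High (best of 4, 4, 15); Country A gets 11.
- T1 → Country B plays Free (best of 7, 2, 3); Country A gets 12.
- T2 → Country B plays Free (best of 8, 4, 2); Country A gets 1.
- T3 → Country B plays Moderate (best of 2, 14, 8); Country A gets 6.
Maximizing over 11, 12, 1, 6, Country A chooses T1. Subgame-perfect outcome: (T1, Free) with payoffs (12, 7).
Now find the simultaneous Nash equilibrium.
Country A's best replies: Free→T3; Moderate→T1; High→T0.
Country B's best replies: T0→High; T1→Free; T2→Free; T3→Moderate.
The unique mutual best reply is (T0, High), giving (11, 15).
Country A's commitment gain: 12 − 11 = 1.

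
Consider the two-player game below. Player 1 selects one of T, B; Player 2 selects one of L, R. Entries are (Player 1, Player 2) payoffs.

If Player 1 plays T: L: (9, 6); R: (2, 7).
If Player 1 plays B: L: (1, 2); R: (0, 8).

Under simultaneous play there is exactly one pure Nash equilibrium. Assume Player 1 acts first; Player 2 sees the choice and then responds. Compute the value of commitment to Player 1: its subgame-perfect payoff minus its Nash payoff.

0

Player 2 best-responds to each possible Player 1 move:
- T: BR = R, leader payoff 2.
- B: BR = R, leader payoff 0.
Maximizing over 2, 0, Player 1 chooses T. Subgame-perfect outcome: (T, R) with payoffs (2, 7).
Now find the simultaneous Nash equilibrium.
Player 1's best replies: L→T; R→T.
Player 2's best replies: T→R; B→R.
Only (T, R) has each player best-responding; Nash payoffs (2, 7).
Player 1's commitment gain: 2 − 2 = 0.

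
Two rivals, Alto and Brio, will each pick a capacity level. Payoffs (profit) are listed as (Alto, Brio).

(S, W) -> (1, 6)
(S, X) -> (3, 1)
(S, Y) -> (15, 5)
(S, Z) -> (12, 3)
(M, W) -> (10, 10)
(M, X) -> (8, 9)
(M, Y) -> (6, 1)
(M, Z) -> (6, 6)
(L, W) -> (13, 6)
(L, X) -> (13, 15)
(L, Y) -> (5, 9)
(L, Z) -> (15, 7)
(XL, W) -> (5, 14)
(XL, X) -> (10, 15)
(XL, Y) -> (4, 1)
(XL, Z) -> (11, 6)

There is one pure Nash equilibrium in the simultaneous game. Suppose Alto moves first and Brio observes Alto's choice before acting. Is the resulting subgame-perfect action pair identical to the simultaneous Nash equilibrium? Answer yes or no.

Backward induction with Alto moving first.
- S: Brio compares 6, 1, 5, 3 and picks W; Alto would get 1.
- M: Brio compares 10, 9, 1, 6 and picks W; Alto would get 10.
- L: Brio compares 6, 15, 9, 7 and picks X; Alto would get 13.
- XL: Brio compares 14, 15, 1, 6 and picks X; Alto would get 10.
Among 1, 10, 13, 10, the best is 13 at L. Subgame-perfect outcome: (L, X) with payoffs (13, 15).
Now find the simultaneous Nash equilibrium.
Alto's best replies: W→L; X→L; Y→S; Z→L.
Brio's best replies: S→W; M→W; L→X; XL→X.
The unique mutual best reply is (L, X), giving (13, 15).
Sequential outcome (L, X) coincides with the Nash profile (L, X).

yes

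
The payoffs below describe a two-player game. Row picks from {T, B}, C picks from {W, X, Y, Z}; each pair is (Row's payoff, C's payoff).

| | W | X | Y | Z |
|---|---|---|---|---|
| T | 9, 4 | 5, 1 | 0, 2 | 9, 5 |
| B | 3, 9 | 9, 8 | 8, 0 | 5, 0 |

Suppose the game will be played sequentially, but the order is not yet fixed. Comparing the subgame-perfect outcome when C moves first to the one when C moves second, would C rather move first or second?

first

If Row leads: C's best replies are T→Z, B→W; Row's induced payoffs 9, 3; outcome (T, Z), payoffs (9, 5).
If C leads: Row's best replies are W→T, X→B, Y→B, Z→T; C's induced payoffs 4, 8, 0, 5; outcome (B, X), payoffs (9, 8).
C gets 8 moving first and 5 moving second, so C prefers to move first.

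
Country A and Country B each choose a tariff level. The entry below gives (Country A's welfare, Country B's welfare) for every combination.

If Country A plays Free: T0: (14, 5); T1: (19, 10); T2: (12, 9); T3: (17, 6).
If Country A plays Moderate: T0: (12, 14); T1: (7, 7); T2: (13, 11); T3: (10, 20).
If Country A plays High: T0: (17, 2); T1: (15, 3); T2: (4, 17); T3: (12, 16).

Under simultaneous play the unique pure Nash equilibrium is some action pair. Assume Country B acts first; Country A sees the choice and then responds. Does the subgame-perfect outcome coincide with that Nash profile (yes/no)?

Backward induction with Country B moving first.
- T0: Country A compares 14, 12, 17 and picks High; Country B would get 2.
- T1: Country A compares 19, 7, 15 and picks Free; Country B would get 10.
- T2: Country A compares 12, 13, 4 and picks Moderate; Country B would get 11.
- T3: Country A compares 17, 10, 12 and picks Free; Country B would get 6.
Maximizing over 2, 10, 11, 6, Country B chooses T2. Subgame-perfect outcome: (Moderate, T2) with payoffs (13, 11).
For the simultaneous game, intersect best replies.
Country A's best replies: T0→High; T1→Free; T2→Moderate; T3→Free.
Country B's best replies: Free→T1; Moderate→T3; High→T2.
Only (Free, T1) has each player best-responding; Nash payoffs (19, 10).
Sequential outcome (Moderate, T2) differs from the Nash profile (Free, T1).

no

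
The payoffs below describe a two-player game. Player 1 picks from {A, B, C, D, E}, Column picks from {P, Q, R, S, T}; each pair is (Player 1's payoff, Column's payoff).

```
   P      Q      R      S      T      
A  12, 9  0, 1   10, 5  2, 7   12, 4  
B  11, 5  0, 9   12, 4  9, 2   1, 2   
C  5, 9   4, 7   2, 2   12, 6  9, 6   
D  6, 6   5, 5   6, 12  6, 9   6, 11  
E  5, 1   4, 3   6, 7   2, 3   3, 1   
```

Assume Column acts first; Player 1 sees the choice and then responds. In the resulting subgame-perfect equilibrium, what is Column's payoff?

Player 1 best-responds to each possible Column move:
- P: BR = A, leader payoff 9.
- Q: BR = D, leader payoff 5.
- R: BR = B, leader payoff 4.
- S: BR = C, leader payoff 6.
- T: BR = A, leader payoff 4.
Column's induced payoffs are 9, 5, 4, 6, 4, so Column commits to P. Subgame-perfect outcome: (A, P) with payoffs (12, 9).

9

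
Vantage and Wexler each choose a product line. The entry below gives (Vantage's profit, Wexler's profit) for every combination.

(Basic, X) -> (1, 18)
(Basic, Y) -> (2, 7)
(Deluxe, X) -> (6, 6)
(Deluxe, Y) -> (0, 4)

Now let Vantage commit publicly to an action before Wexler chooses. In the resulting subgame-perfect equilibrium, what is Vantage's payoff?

Work backward from Wexler's decision.
- Basic: Wexler compares 18, 7 and picks X; Vantage would get 1.
- Deluxe: Wexler compares 6, 4 and picks X; Vantage would get 6.
Among 1, 6, the best is 6 at Deluxe. Subgame-perfect outcome: (Deluxe, X) with payoffs (6, 6).

6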